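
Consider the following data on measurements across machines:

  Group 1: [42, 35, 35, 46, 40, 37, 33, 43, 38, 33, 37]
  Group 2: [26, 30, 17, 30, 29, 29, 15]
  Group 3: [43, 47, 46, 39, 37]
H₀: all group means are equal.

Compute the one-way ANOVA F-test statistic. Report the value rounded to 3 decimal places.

test statistic = 21.136

Group means [38.09, 25.14, 42.40], grand mean 35.087
SSB = Σnᵢ(x̄ᵢ−x̄)² = 1058.860; SSW = ΣΣ(x−x̄ᵢ)² = 500.966
MSB = 1058.860/2 = 529.4299; MSW = 500.966/20 = 25.0483
F = MSB/MSW = 21.1364
df = (2, 20)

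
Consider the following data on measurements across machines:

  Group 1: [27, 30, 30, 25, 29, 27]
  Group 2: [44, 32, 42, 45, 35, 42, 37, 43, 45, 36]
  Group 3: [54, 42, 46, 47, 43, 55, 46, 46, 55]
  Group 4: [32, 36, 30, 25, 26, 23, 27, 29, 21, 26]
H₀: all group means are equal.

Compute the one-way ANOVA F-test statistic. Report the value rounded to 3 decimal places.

Group means [28.00, 40.10, 48.22, 27.50], grand mean 36.514
SSB = Σnᵢ(x̄ᵢ−x̄)² = 2609.787; SSW = ΣΣ(x−x̄ᵢ)² = 598.956
MSB = 2609.787/3 = 869.9291; MSW = 598.956/31 = 19.3211
F = MSB/MSW = 45.0247
df = (3, 31)

test statistic = 45.025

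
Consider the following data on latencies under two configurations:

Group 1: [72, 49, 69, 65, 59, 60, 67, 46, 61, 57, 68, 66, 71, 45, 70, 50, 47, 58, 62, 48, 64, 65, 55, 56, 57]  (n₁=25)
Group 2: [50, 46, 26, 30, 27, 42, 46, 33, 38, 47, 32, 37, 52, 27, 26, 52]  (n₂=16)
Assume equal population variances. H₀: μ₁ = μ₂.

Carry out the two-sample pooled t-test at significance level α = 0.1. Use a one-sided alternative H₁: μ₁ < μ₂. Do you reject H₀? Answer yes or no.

reject H₀: no

x̄₁=59.480, s₁=8.362, n₁=25
x̄₂=38.188, s₂=9.717, n₂=16
s_p² = [24·8.362² + 15·9.717²]/39 = 79.3507
SE = √(s_p²·(1/25+1/16)) = 2.8519
t = (59.480−38.188)/2.8519 = 7.4660
df = 39
p-value (one-sided, H₁ less) = 1.00000
At α=0.1: p ≥ α → fail to reject H₀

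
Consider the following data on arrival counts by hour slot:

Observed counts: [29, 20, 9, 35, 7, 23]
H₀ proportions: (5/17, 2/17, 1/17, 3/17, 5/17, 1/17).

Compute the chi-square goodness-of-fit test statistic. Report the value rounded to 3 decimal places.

test statistic = 69.989

n = 123; E_i = n·p_i = [36.18, 14.47, 7.24, 21.71, 36.18, 7.24]
χ² = (29−36.18)²/36.18 + (20−14.47)²/14.47 + (9−7.24)²/7.24 + (35−21.71)²/21.71 + (7−36.18)²/36.18 + (23−7.24)²/7.24 = 69.9892
df = 5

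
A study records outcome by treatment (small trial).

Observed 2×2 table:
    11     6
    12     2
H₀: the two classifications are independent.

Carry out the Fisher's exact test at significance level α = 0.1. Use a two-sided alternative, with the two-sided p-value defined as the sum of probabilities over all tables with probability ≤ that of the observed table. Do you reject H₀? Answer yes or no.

reject H₀: no

Margins: r₁=17, r₂=14, c₁=23, c₂=8, n=31
p_obs = C(17,11)·C(14,12)/C(31,23); sum pmf over tables with pmf ≤ p_obs
p-value (two-sided) = 0.23991
At α=0.1: p ≥ α → fail to reject H₀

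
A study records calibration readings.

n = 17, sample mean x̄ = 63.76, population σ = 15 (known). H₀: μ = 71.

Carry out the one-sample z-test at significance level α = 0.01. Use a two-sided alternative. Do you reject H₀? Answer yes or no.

SE = σ/√n = 15/√17 = 3.6380
z = (x̄−μ₀)/SE = (63.76−71)/3.6380 = -1.9901
p-value (two-sided) = 0.04658
At α=0.01: p ≥ α → fail to reject H₀

reject H₀: no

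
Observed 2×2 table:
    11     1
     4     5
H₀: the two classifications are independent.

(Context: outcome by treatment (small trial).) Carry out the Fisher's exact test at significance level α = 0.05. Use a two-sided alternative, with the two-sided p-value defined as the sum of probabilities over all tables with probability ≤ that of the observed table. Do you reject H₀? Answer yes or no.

reject H₀: yes

Margins: r₁=12, r₂=9, c₁=15, c₂=6, n=21
p_obs = C(12,11)·C(9,4)/C(21,15); sum pmf over tables with pmf ≤ p_obs
p-value (two-sided) = 0.04644
At α=0.05: p < α → reject H₀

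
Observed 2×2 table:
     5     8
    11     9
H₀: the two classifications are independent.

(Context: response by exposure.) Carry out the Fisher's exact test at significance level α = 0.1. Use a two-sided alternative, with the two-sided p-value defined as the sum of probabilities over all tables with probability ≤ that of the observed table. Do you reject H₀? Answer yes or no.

Margins: r₁=13, r₂=20, c₁=16, c₂=17, n=33
p_obs = C(13,5)·C(20,11)/C(33,16); sum pmf over tables with pmf ≤ p_obs
p-value (two-sided) = 0.48127
At α=0.1: p ≥ α → fail to reject H₀

reject H₀: no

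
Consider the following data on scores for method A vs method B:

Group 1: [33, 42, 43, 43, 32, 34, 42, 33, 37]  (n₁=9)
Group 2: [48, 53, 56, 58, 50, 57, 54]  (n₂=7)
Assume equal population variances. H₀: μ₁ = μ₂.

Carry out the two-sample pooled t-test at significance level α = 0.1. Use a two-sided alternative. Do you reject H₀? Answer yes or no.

reject H₀: yes

x̄₁=37.667, s₁=4.796, n₁=9
x̄₂=53.714, s₂=3.684, n₂=7
s_p² = [8·4.796² + 6·3.684²]/14 = 18.9592
SE = √(s_p²·(1/9+1/7)) = 2.1943
t = (37.667−53.714)/2.1943 = -7.3133
df = 14
p-value (two-sided) = 0.00000
At α=0.1: p < α → reject H₀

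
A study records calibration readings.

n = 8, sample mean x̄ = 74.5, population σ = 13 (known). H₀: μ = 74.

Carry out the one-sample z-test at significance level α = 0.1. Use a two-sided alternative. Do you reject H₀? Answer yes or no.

reject H₀: no

SE = σ/√n = 13/√8 = 4.5962
z = (x̄−μ₀)/SE = (74.5−74)/4.5962 = 0.1088
p-value (two-sided) = 0.91337
At α=0.1: p ≥ α → fail to reject H₀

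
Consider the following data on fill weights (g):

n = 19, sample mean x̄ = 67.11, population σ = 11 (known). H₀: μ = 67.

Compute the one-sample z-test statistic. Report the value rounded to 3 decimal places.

test statistic = 0.044

SE = σ/√n = 11/√19 = 2.5236
z = (x̄−μ₀)/SE = (67.11−67)/2.5236 = 0.0436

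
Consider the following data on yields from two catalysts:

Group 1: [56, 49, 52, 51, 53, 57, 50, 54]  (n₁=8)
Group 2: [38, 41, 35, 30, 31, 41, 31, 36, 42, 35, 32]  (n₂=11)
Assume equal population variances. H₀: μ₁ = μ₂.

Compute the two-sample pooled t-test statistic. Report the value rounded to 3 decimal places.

test statistic = 9.642

x̄₁=52.750, s₁=2.816, n₁=8
x̄₂=35.636, s₂=4.388, n₂=11
s_p² = [7·2.816² + 10·4.388²]/17 = 14.5909
SE = √(s_p²·(1/8+1/11)) = 1.7749
t = (52.750−35.636)/1.7749 = 9.6420
df = 17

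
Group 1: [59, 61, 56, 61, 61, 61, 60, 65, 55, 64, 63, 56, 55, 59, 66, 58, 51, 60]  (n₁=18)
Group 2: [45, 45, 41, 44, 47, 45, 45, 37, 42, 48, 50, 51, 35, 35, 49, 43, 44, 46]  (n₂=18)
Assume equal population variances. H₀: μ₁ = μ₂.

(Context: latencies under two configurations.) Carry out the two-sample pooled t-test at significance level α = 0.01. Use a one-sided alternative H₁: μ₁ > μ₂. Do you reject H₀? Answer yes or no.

x̄₁=59.500, s₁=3.869, n₁=18
x̄₂=44.000, s₂=4.653, n₂=18
s_p² = [17·3.869² + 17·4.653²]/34 = 18.3088
SE = √(s_p²·(1/18+1/18)) = 1.4263
t = (59.500−44.000)/1.4263 = 10.8673
df = 34
p-value (one-sided, H₁ greater) = 0.00000
At α=0.01: p < α → reject H₀

reject H₀: yes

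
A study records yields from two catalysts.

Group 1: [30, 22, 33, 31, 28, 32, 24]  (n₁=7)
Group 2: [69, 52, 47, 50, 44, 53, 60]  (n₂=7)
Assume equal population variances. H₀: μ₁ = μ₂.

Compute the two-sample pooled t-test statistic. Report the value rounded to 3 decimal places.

x̄₁=28.571, s₁=4.158, n₁=7
x̄₂=53.571, s₂=8.463, n₂=7
s_p² = [6·4.158² + 6·8.463²]/12 = 44.4524
SE = √(s_p²·(1/7+1/7)) = 3.5638
t = (28.571−53.571)/3.5638 = -7.0150
df = 12

test statistic = -7.015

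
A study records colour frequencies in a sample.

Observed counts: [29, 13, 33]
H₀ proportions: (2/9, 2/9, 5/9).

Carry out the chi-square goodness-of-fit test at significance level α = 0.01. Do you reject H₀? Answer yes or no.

reject H₀: yes

n = 75; E_i = n·p_i = [16.67, 16.67, 41.67]
χ² = (29−16.67)²/16.67 + (13−16.67)²/16.67 + (33−41.67)²/41.67 = 11.7360
df = 2
p-value (upper-tail) = 0.00283
At α=0.01: p < α → reject H₀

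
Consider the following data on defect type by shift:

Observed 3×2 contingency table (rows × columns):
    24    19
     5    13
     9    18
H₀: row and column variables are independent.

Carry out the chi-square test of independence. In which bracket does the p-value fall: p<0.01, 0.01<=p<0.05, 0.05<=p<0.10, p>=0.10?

Row totals [43, 18, 27], col totals [38, 50], n=88
χ² = (24−18.57)²/18.57 + (19−24.43)²/24.43 + (5−7.77)²/7.77 + (13−10.23)²/10.23 + (9−11.66)²/11.66 + (18−15.34)²/15.34 = 5.6048
df = 2
p-value (upper-tail) = 0.06066
→ bracket: 0.05<=p<0.10

p-value bracket: 0.05<=p<0.10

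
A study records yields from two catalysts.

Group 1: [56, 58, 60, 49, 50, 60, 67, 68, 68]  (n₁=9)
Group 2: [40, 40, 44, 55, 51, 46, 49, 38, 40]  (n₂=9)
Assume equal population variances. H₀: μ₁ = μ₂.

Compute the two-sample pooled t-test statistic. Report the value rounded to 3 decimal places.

x̄₁=59.556, s₁=7.213, n₁=9
x̄₂=44.778, s₂=5.890, n₂=9
s_p² = [8·7.213² + 8·5.890²]/16 = 43.3611
SE = √(s_p²·(1/9+1/9)) = 3.1042
t = (59.556−44.778)/3.1042 = 4.7606
df = 16

test statistic = 4.761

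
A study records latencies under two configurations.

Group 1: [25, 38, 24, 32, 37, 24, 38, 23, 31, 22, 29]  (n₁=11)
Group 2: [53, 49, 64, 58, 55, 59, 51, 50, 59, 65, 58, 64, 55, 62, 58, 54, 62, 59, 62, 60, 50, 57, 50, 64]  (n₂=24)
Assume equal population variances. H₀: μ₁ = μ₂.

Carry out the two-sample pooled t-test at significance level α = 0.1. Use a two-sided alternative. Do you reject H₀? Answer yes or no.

reject H₀: yes

x̄₁=29.364, s₁=6.233, n₁=11
x̄₂=57.417, s₂=5.047, n₂=24
s_p² = [10·6.233² + 23·5.047²]/33 = 29.5266
SE = √(s_p²·(1/11+1/24)) = 1.9785
t = (29.364−57.417)/1.9785 = -14.1788
df = 33
p-value (two-sided) = 0.00000
At α=0.1: p < α → reject H₀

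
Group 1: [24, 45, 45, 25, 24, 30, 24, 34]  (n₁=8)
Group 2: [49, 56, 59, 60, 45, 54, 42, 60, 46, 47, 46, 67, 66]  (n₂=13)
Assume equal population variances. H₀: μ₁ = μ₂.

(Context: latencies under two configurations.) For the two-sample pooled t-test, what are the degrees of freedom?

df = n₁ + n₂ − 2 = 8 + 13 − 2 = 19

degrees of freedom = 19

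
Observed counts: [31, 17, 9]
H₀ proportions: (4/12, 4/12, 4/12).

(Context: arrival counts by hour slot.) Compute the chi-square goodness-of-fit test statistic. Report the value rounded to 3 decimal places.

test statistic = 13.053

n = 57; E_i = n·p_i = [19.00, 19.00, 19.00]
χ² = (31−19.00)²/19.00 + (17−19.00)²/19.00 + (9−19.00)²/19.00 = 13.0526
df = 2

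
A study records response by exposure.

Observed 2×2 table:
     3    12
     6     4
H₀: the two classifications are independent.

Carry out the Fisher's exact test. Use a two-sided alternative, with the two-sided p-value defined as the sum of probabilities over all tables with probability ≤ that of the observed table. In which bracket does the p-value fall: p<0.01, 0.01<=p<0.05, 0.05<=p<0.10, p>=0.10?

p-value bracket: 0.05<=p<0.10

Margins: r₁=15, r₂=10, c₁=9, c₂=16, n=25
p_obs = C(15,3)·C(10,6)/C(25,9); sum pmf over tables with pmf ≤ p_obs
p-value (two-sided) = 0.08722
→ bracket: 0.05<=p<0.10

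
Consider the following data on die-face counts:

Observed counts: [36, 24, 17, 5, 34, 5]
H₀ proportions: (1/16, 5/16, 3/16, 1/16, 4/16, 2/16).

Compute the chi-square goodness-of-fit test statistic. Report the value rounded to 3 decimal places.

test statistic = 121.517

n = 121; E_i = n·p_i = [7.56, 37.81, 22.69, 7.56, 30.25, 15.12]
χ² = (36−7.56)²/7.56 + (24−37.81)²/37.81 + (17−22.69)²/22.69 + (5−7.56)²/7.56 + (34−30.25)²/30.25 + (5−15.12)²/15.12 = 121.5168
df = 5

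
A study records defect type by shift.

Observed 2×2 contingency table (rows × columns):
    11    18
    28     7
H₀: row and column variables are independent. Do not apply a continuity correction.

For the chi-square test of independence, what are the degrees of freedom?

degrees of freedom = 1

df = (r−1)(c−1) = (2−1)·(2−1) = 1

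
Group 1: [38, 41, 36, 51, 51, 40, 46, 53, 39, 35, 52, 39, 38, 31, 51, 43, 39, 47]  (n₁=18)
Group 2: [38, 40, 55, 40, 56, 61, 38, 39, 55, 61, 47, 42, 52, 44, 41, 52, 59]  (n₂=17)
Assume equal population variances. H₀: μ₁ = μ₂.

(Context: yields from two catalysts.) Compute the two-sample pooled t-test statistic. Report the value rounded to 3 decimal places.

x̄₁=42.778, s₁=6.709, n₁=18
x̄₂=48.235, s₂=8.526, n₂=17
s_p² = [17·6.709² + 16·8.526²]/33 = 58.4294
SE = √(s_p²·(1/18+1/17)) = 2.5852
t = (42.778−48.235)/2.5852 = -2.1111
df = 33

test statistic = -2.111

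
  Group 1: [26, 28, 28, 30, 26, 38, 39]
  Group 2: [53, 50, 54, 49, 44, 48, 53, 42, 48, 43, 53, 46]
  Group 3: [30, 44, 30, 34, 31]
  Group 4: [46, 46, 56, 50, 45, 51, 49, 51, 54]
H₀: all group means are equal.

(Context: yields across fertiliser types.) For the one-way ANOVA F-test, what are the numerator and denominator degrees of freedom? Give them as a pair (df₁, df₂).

k = 4 groups, N = 33 total
df = (k−1, N−k) = (4−1, 33−4) = (3, 29)

degrees of freedom = [3, 29]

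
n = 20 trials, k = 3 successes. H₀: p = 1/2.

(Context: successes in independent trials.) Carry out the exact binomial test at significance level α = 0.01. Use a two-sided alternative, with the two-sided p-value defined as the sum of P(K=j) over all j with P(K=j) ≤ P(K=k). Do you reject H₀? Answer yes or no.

reject H₀: yes

Exact binomial: n=20, k=3, p₀=1/2=0.5000
P(X=j) = C(n,j)·p₀^j·(1−p₀)^(n−j); p = Σ P(X=j) over j with P(X=j) ≤ P(X=3)
p-value (two-sided) = 0.00258
At α=0.01: p < α → reject H₀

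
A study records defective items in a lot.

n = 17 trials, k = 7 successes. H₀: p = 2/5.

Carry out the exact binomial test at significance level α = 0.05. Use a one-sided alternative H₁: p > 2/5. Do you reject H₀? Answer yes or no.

Exact binomial: n=17, k=7, p₀=2/5=0.4000
P(X≥7) from Σ C(n,i)·p₀^i·(1−p₀)^(n−i)
p-value (one-sided, H₁ greater) = 0.55216
At α=0.05: p ≥ α → fail to reject H₀

reject H₀: no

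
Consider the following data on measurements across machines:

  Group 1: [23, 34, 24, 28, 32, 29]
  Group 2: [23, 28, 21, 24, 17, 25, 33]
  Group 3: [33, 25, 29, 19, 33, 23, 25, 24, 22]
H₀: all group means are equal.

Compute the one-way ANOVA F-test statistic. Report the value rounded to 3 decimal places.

Group means [28.33, 24.43, 25.89], grand mean 26.091
SSB = Σnᵢ(x̄ᵢ−x̄)² = 49.882; SSW = ΣΣ(x−x̄ᵢ)² = 435.937
MSB = 49.882/2 = 24.9408; MSW = 435.937/19 = 22.9440
F = MSB/MSW = 1.0870
df = (2, 19)

test statistic = 1.087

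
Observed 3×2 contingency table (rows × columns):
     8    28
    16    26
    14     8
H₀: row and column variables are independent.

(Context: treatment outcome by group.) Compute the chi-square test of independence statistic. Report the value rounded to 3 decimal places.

test statistic = 9.941

Row totals [36, 42, 22], col totals [38, 62], n=100
χ² = (8−13.68)²/13.68 + (28−22.32)²/22.32 + (16−15.96)²/15.96 + (26−26.04)²/26.04 + (14−8.36)²/8.36 + (8−13.64)²/13.64 = 9.9410
df = 2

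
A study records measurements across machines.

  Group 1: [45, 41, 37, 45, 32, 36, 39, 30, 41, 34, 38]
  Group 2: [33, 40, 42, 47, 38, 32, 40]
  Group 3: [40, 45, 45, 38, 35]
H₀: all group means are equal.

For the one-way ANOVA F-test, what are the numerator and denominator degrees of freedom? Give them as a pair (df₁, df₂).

k = 3 groups, N = 23 total
df = (k−1, N−k) = (3−1, 23−3) = (2, 20)

degrees of freedom = [2, 20]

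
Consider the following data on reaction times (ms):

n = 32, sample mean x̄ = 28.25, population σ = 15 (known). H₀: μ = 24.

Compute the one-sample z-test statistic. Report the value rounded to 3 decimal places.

test statistic = 1.603

SE = σ/√n = 15/√32 = 2.6517
z = (x̄−μ₀)/SE = (28.25−24)/2.6517 = 1.6028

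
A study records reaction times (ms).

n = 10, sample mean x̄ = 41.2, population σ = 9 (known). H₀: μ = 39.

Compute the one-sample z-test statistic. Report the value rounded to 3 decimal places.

SE = σ/√n = 9/√10 = 2.8460
z = (x̄−μ₀)/SE = (41.2−39)/2.8460 = 0.7730

test statistic = 0.773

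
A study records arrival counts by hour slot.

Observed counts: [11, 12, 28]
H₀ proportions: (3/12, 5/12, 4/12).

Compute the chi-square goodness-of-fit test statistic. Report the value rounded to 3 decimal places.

n = 51; E_i = n·p_i = [12.75, 21.25, 17.00]
χ² = (11−12.75)²/12.75 + (12−21.25)²/21.25 + (28−17.00)²/17.00 = 11.3843
df = 2

test statistic = 11.384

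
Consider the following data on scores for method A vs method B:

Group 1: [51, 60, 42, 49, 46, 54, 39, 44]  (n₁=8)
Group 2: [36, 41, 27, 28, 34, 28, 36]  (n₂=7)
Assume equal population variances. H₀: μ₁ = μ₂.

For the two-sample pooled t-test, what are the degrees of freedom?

df = n₁ + n₂ − 2 = 8 + 7 − 2 = 13

degrees of freedom = 13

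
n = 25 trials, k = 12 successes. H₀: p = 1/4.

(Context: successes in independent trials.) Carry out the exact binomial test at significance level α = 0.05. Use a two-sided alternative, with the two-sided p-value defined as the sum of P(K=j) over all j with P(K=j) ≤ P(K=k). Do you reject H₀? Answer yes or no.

reject H₀: yes

Exact binomial: n=25, k=12, p₀=1/4=0.2500
P(X=j) = C(n,j)·p₀^j·(1−p₀)^(n−j); p = Σ P(X=j) over j with P(X=j) ≤ P(X=12)
p-value (two-sided) = 0.01776
At α=0.05: p < α → reject H₀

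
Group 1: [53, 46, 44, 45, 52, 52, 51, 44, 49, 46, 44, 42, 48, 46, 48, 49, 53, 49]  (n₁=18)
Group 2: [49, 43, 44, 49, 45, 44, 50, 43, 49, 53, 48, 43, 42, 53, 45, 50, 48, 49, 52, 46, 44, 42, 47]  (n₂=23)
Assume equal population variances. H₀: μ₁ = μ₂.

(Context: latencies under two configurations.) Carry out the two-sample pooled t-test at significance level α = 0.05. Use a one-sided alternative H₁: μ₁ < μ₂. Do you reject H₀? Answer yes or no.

reject H₀: no

x̄₁=47.833, s₁=3.417, n₁=18
x̄₂=46.870, s₂=3.481, n₂=23
s_p² = [17·3.417² + 22·3.481²]/39 = 11.9259
SE = √(s_p²·(1/18+1/23)) = 1.0868
t = (47.833−46.870)/1.0868 = 0.8868
df = 39
p-value (one-sided, H₁ less) = 0.80969
At α=0.05: p ≥ α → fail to reject H₀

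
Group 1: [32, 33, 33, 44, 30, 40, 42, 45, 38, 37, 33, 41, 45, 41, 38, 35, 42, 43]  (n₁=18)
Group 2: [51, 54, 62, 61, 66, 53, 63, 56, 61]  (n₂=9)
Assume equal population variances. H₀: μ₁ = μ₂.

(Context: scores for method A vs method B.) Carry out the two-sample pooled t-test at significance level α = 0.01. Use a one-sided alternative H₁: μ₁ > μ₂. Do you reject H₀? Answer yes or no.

reject H₀: no

x̄₁=38.444, s₁=4.817, n₁=18
x̄₂=58.556, s₂=5.175, n₂=9
s_p² = [17·4.817² + 8·5.175²]/25 = 24.3467
SE = √(s_p²·(1/18+1/9)) = 2.0144
t = (38.444−58.556)/2.0144 = -9.9837
df = 25
p-value (one-sided, H₁ greater) = 1.00000
At α=0.01: p ≥ α → fail to reject H₀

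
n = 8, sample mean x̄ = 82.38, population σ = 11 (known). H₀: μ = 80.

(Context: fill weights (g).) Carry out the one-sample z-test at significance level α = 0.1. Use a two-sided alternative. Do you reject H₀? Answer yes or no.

SE = σ/√n = 11/√8 = 3.8891
z = (x̄−μ₀)/SE = (82.38−80)/3.8891 = 0.6120
p-value (two-sided) = 0.54056
At α=0.1: p ≥ α → fail to reject H₀

reject H₀: no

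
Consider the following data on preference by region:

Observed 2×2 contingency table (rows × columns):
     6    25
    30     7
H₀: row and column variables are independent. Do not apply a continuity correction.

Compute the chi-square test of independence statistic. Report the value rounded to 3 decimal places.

test statistic = 25.796

Row totals [31, 37], col totals [36, 32], n=68
χ² = (6−16.41)²/16.41 + (25−14.59)²/14.59 + (30−19.59)²/19.59 + (7−17.41)²/17.41 = 25.7964
df = 1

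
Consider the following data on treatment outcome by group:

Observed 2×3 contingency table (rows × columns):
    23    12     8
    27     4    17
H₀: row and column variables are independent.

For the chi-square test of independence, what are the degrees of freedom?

df = (r−1)(c−1) = (2−1)·(3−1) = 2

degrees of freedom = 2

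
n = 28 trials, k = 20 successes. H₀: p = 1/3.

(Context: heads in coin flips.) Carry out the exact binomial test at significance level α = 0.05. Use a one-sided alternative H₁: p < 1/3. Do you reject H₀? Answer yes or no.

Exact binomial: n=28, k=20, p₀=1/3=0.3333
P(X≤20) from Σ C(n,i)·p₀^i·(1−p₀)^(n−i)
p-value (one-sided, H₁ less) = 0.99999
At α=0.05: p ≥ α → fail to reject H₀

reject H₀: no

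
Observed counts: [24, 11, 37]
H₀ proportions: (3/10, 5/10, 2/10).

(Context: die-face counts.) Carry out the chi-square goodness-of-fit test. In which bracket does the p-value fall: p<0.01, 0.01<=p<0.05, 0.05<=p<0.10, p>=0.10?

n = 72; E_i = n·p_i = [21.60, 36.00, 14.40]
χ² = (24−21.60)²/21.60 + (11−36.00)²/36.00 + (37−14.40)²/14.40 = 53.0972
df = 2
p-value (upper-tail) = 0.00000
→ bracket: p<0.01

p-value bracket: p<0.01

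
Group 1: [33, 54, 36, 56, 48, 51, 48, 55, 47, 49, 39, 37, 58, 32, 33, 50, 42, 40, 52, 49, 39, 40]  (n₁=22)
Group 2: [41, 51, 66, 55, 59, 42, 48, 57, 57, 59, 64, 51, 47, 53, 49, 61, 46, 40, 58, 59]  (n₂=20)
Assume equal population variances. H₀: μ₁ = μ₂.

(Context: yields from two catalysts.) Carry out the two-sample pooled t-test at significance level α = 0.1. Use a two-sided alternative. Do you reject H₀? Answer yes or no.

x̄₁=44.909, s₁=8.071, n₁=22
x̄₂=53.150, s₂=7.576, n₂=20
s_p² = [21·8.071² + 19·7.576²]/40 = 61.4592
SE = √(s_p²·(1/22+1/20)) = 2.4221
t = (44.909−53.150)/2.4221 = -3.4024
df = 40
p-value (two-sided) = 0.00153
At α=0.1: p < α → reject H₀

reject H₀: yes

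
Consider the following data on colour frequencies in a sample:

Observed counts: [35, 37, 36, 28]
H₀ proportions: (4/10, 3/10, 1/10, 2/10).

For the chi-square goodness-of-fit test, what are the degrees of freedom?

degrees of freedom = 3

df = k − 1 = 4 − 1 = 3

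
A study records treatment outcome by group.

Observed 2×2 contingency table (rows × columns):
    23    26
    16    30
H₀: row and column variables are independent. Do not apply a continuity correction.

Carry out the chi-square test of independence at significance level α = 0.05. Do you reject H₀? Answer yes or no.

Row totals [49, 46], col totals [39, 56], n=95
χ² = (23−20.12)²/20.12 + (26−28.88)²/28.88 + (16−18.88)²/18.88 + (30−27.12)²/27.12 = 1.4488
df = 1
p-value (upper-tail) = 0.22872
At α=0.05: p ≥ α → fail to reject H₀

reject H₀: no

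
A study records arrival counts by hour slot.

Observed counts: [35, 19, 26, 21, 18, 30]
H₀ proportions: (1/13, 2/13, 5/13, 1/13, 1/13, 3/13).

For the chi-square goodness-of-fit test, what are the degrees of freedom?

df = k − 1 = 6 − 1 = 5

degrees of freedom = 5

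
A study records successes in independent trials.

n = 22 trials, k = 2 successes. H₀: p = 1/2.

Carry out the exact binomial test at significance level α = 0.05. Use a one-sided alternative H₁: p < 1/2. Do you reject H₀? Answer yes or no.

Exact binomial: n=22, k=2, p₀=1/2=0.5000
P(X≤2) from Σ C(n,i)·p₀^i·(1−p₀)^(n−i)
p-value (one-sided, H₁ less) = 0.00006
At α=0.05: p < α → reject H₀

reject H₀: yes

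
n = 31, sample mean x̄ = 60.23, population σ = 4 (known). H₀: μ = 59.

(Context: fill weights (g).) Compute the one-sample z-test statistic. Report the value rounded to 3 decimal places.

test statistic = 1.712

SE = σ/√n = 4/√31 = 0.7184
z = (x̄−μ₀)/SE = (60.23−59)/0.7184 = 1.7121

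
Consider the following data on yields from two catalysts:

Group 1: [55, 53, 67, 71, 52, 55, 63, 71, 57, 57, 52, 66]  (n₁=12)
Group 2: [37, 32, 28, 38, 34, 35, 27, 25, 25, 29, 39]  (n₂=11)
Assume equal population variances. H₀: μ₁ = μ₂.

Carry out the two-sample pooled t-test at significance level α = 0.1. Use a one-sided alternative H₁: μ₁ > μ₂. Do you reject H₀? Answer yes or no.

reject H₀: yes

x̄₁=59.917, s₁=7.267, n₁=12
x̄₂=31.727, s₂=5.198, n₂=11
s_p² = [11·7.267² + 10·5.198²]/21 = 40.5285
SE = √(s_p²·(1/12+1/11)) = 2.6574
t = (59.917−31.727)/2.6574 = 10.6079
df = 21
p-value (one-sided, H₁ greater) = 0.00000
At α=0.1: p < α → reject H₀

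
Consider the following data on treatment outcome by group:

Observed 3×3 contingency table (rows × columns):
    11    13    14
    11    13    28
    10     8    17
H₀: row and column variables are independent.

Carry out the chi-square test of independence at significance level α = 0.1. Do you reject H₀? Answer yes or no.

Row totals [38, 52, 35], col totals [32, 34, 59], n=125
χ² = (11−9.73)²/9.73 + (13−10.34)²/10.34 + (14−17.94)²/17.94 + (11−13.31)²/13.31 + (13−14.14)²/14.14 + (28−24.54)²/24.54 + (10−8.96)²/8.96 + (8−9.52)²/9.52 + (17−16.52)²/16.52 = 3.0747
df = 4
p-value (upper-tail) = 0.54540
At α=0.1: p ≥ α → fail to reject H₀

reject H₀: no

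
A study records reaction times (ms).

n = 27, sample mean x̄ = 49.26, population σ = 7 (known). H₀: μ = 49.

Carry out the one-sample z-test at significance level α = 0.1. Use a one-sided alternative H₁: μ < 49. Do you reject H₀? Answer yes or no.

SE = σ/√n = 7/√27 = 1.3472
z = (x̄−μ₀)/SE = (49.26−49)/1.3472 = 0.1930
p-value (one-sided, H₁ less) = 0.57652
At α=0.1: p ≥ α → fail to reject H₀

reject H₀: no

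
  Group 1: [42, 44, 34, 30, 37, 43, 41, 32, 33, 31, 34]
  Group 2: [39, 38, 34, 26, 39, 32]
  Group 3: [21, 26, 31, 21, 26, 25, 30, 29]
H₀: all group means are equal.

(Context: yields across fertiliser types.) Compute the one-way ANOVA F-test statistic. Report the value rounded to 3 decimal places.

Group means [36.45, 34.67, 26.12], grand mean 32.720
SSB = Σnᵢ(x̄ᵢ−x̄)² = 524.104; SSW = ΣΣ(x−x̄ᵢ)² = 498.936
MSB = 524.104/2 = 262.0522; MSW = 498.936/22 = 22.6789
F = MSB/MSW = 11.5549
df = (2, 22)

test statistic = 11.555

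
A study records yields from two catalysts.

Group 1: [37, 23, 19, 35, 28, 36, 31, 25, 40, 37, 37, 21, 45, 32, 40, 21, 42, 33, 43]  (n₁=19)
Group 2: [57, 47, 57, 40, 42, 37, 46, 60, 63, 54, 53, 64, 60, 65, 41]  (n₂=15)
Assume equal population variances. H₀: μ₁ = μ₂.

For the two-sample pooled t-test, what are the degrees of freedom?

degrees of freedom = 32

df = n₁ + n₂ − 2 = 19 + 15 − 2 = 32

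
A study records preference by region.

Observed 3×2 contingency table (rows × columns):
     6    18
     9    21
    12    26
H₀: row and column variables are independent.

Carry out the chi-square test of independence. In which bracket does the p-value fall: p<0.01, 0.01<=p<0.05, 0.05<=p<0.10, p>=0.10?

p-value bracket: p>=0.10

Row totals [24, 30, 38], col totals [27, 65], n=92
χ² = (6−7.04)²/7.04 + (18−16.96)²/16.96 + (9−8.80)²/8.80 + (21−21.20)²/21.20 + (12−11.15)²/11.15 + (26−26.85)²/26.85 = 0.3162
df = 2
p-value (upper-tail) = 0.85377
→ bracket: p>=0.10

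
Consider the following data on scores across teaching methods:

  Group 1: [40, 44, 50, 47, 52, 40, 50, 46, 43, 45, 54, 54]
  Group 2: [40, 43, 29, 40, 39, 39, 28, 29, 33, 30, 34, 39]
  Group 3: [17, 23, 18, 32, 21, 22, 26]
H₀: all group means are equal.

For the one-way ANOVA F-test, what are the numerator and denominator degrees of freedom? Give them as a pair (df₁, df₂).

k = 3 groups, N = 31 total
df = (k−1, N−k) = (3−1, 31−3) = (2, 28)

degrees of freedom = [2, 28]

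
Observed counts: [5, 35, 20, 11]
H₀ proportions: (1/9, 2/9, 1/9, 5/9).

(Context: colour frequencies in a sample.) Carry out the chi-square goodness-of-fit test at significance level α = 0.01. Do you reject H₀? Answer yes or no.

n = 71; E_i = n·p_i = [7.89, 15.78, 7.89, 39.44]
χ² = (5−7.89)²/7.89 + (35−15.78)²/15.78 + (20−7.89)²/7.89 + (11−39.44)²/39.44 = 63.5817
df = 3
p-value (upper-tail) = 0.00000
At α=0.01: p < α → reject H₀

reject H₀: yes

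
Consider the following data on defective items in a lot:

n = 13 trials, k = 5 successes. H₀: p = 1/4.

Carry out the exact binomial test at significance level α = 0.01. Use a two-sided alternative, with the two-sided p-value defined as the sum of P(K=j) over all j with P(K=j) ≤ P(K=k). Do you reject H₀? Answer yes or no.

Exact binomial: n=13, k=5, p₀=1/4=0.2500
P(X=j) = C(n,j)·p₀^j·(1−p₀)^(n−j); p = Σ P(X=j) over j with P(X=j) ≤ P(X=5)
p-value (two-sided) = 0.33274
At α=0.01: p ≥ α → fail to reject H₀

reject H₀: no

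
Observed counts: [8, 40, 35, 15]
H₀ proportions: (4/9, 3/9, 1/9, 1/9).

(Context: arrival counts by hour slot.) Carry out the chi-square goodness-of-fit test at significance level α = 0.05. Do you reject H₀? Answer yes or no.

reject H₀: yes

n = 98; E_i = n·p_i = [43.56, 32.67, 10.89, 10.89]
χ² = (8−43.56)²/43.56 + (40−32.67)²/32.67 + (35−10.89)²/10.89 + (15−10.89)²/10.89 = 85.6122
df = 3
p-value (upper-tail) = 0.00000
At α=0.05: p < α → reject H₀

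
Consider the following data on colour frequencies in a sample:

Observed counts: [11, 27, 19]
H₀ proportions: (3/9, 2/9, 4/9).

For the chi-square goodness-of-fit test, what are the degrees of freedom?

degrees of freedom = 2

df = k − 1 = 3 − 1 = 2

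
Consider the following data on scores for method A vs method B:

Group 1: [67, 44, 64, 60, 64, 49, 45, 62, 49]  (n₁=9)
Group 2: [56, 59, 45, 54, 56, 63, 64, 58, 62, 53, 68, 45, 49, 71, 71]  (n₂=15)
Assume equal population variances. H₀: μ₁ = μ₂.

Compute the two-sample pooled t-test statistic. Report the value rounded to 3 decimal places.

x̄₁=56.000, s₁=9.110, n₁=9
x̄₂=58.267, s₂=8.379, n₂=15
s_p² = [8·9.110² + 14·8.379²]/22 = 74.8606
SE = √(s_p²·(1/9+1/15)) = 3.6481
t = (56.000−58.267)/3.6481 = -0.6213
df = 22

test statistic = -0.621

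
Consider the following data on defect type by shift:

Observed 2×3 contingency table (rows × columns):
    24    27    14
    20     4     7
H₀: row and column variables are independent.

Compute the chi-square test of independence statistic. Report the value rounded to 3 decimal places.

test statistic = 8.827

Row totals [65, 31], col totals [44, 31, 21], n=96
χ² = (24−29.79)²/29.79 + (27−20.99)²/20.99 + (14−14.22)²/14.22 + (20−14.21)²/14.21 + (4−10.01)²/10.01 + (7−6.78)²/6.78 = 8.8270
df = 2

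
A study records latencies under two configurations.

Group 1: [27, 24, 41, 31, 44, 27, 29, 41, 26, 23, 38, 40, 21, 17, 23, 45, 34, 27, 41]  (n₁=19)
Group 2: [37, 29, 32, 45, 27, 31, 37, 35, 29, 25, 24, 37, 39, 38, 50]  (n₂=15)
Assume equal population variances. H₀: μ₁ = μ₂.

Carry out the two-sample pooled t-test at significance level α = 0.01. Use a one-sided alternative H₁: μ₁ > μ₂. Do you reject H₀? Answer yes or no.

reject H₀: no

x̄₁=31.526, s₁=8.656, n₁=19
x̄₂=34.333, s₂=7.257, n₂=15
s_p² = [18·8.656² + 14·7.257²]/32 = 65.1897
SE = √(s_p²·(1/19+1/15)) = 2.7887
t = (31.526−34.333)/2.7887 = -1.0066
df = 32
p-value (one-sided, H₁ greater) = 0.83915
At α=0.01: p ≥ α → fail to reject H₀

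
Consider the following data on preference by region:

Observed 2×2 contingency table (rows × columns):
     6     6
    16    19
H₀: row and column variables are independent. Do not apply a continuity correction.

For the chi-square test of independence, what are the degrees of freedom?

degrees of freedom = 1

df = (r−1)(c−1) = (2−1)·(2−1) = 1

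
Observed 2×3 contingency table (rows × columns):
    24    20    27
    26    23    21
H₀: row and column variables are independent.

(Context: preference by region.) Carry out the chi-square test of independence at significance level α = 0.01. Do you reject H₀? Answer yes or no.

reject H₀: no

Row totals [71, 70], col totals [50, 43, 48], n=141
χ² = (24−25.18)²/25.18 + (20−21.65)²/21.65 + (27−24.17)²/24.17 + (26−24.82)²/24.82 + (23−21.35)²/21.35 + (21−23.83)²/23.83 = 1.0323
df = 2
p-value (upper-tail) = 0.59683
At α=0.01: p ≥ α → fail to reject H₀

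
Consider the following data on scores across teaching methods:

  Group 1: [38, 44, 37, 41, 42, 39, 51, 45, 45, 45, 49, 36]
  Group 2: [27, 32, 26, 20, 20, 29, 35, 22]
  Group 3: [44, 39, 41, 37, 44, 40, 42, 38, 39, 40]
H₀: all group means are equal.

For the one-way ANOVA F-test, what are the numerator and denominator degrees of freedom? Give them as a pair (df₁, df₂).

degrees of freedom = [2, 27]

k = 3 groups, N = 30 total
df = (k−1, N−k) = (3−1, 30−3) = (2, 27)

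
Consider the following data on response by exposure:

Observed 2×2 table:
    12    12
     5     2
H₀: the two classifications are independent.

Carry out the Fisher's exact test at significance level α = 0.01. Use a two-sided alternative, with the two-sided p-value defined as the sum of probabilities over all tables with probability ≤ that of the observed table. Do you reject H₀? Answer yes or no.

Margins: r₁=24, r₂=7, c₁=17, c₂=14, n=31
p_obs = C(24,12)·C(7,5)/C(31,17); sum pmf over tables with pmf ≤ p_obs
p-value (two-sided) = 0.41169
At α=0.01: p ≥ α → fail to reject H₀

reject H₀: no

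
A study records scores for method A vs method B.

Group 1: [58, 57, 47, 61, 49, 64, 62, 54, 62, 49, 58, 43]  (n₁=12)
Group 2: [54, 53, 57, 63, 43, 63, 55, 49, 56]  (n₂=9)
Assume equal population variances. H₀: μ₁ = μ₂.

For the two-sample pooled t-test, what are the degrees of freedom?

degrees of freedom = 19

df = n₁ + n₂ − 2 = 12 + 9 − 2 = 19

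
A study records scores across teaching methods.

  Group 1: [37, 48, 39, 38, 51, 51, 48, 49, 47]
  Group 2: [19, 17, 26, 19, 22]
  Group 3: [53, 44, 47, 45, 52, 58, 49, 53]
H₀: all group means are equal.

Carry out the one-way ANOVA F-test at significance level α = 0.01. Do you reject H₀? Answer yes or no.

Group means [45.33, 20.60, 50.12], grand mean 41.455
SSB = Σnᵢ(x̄ᵢ−x̄)² = 2911.380; SSW = ΣΣ(x−x̄ᵢ)² = 464.075
MSB = 2911.380/2 = 1455.6898; MSW = 464.075/19 = 24.4250
F = MSB/MSW = 59.5984
df = (2, 19)
p-value (upper-tail) = 0.00000
At α=0.01: p < α → reject H₀

reject H₀: yes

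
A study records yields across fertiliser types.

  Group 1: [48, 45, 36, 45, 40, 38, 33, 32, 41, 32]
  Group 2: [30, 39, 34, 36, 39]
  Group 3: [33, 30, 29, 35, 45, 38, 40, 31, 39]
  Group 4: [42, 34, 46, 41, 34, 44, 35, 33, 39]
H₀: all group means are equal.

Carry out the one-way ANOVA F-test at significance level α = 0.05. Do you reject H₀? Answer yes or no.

reject H₀: no

Group means [39.00, 35.60, 35.56, 38.67], grand mean 37.455
SSB = Σnᵢ(x̄ᵢ−x̄)² = 86.760; SSW = ΣΣ(x−x̄ᵢ)² = 775.422
MSB = 86.760/3 = 28.9199; MSW = 775.422/29 = 26.7387
F = MSB/MSW = 1.0816
df = (3, 29)
p-value (upper-tail) = 0.37238
At α=0.05: p ≥ α → fail to reject H₀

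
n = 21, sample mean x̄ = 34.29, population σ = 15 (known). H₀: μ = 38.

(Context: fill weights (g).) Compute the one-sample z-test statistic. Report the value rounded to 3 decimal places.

SE = σ/√n = 15/√21 = 3.2733
z = (x̄−μ₀)/SE = (34.29−38)/3.2733 = -1.1334

test statistic = -1.133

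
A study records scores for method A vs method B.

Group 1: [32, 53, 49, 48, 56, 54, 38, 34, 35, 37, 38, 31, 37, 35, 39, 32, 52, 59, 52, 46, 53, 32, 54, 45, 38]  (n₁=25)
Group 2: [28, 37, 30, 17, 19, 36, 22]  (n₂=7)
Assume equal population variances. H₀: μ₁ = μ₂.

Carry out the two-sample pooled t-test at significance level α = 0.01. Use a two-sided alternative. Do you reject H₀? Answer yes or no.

reject H₀: yes

x̄₁=43.160, s₁=9.086, n₁=25
x̄₂=27.000, s₂=7.958, n₂=7
s_p² = [24·9.086² + 6·7.958²]/30 = 78.7120
SE = √(s_p²·(1/25+1/7)) = 3.7938
t = (43.160−27.000)/3.7938 = 4.2596
df = 30
p-value (two-sided) = 0.00019
At α=0.01: p < α → reject H₀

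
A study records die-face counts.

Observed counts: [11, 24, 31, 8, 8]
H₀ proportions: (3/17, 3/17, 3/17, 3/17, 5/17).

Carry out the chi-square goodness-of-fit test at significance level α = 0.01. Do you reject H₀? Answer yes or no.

reject H₀: yes

n = 82; E_i = n·p_i = [14.47, 14.47, 14.47, 14.47, 24.12]
χ² = (11−14.47)²/14.47 + (24−14.47)²/14.47 + (31−14.47)²/14.47 + (8−14.47)²/14.47 + (8−24.12)²/24.12 = 39.6537
df = 4
p-value (upper-tail) = 0.00000
At α=0.01: p < α → reject H₀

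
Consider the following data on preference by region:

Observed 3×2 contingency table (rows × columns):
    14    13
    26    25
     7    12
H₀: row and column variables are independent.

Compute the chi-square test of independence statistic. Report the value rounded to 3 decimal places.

test statistic = 1.281

Row totals [27, 51, 19], col totals [47, 50], n=97
χ² = (14−13.08)²/13.08 + (13−13.92)²/13.92 + (26−24.71)²/24.71 + (25−26.29)²/26.29 + (7−9.21)²/9.21 + (12−9.79)²/9.79 = 1.2809
df = 2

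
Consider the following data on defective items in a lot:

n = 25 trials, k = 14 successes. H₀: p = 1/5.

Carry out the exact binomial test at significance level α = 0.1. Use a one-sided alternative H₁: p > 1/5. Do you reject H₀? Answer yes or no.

Exact binomial: n=25, k=14, p₀=1/5=0.2000
P(X≥14) from Σ C(n,i)·p₀^i·(1−p₀)^(n−i)
p-value (one-sided, H₁ greater) = 0.00008
At α=0.1: p < α → reject H₀

reject H₀: yes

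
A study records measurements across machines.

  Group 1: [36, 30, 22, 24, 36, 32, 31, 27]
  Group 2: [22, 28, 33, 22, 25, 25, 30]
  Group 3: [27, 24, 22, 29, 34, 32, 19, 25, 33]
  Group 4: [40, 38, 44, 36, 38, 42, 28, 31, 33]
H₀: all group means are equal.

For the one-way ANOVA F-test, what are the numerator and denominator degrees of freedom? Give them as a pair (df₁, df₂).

degrees of freedom = [3, 29]

k = 4 groups, N = 33 total
df = (k−1, N−k) = (4−1, 33−4) = (3, 29)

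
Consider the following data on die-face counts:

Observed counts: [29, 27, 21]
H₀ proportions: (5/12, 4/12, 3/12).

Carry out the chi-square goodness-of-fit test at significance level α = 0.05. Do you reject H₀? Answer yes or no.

n = 77; E_i = n·p_i = [32.08, 25.67, 19.25]
χ² = (29−32.08)²/32.08 + (27−25.67)²/25.67 + (21−19.25)²/19.25 = 0.5247
df = 2
p-value (upper-tail) = 0.76925
At α=0.05: p ≥ α → fail to reject H₀

reject H₀: no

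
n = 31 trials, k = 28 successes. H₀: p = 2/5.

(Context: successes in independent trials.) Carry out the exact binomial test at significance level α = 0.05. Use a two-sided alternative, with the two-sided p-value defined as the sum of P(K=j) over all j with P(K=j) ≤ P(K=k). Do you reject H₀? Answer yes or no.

Exact binomial: n=31, k=28, p₀=2/5=0.4000
P(X=j) = C(n,j)·p₀^j·(1−p₀)^(n−j); p = Σ P(X=j) over j with P(X=j) ≤ P(X=28)
p-value (two-sided) = 0.00000
At α=0.05: p < α → reject H₀

reject H₀: yes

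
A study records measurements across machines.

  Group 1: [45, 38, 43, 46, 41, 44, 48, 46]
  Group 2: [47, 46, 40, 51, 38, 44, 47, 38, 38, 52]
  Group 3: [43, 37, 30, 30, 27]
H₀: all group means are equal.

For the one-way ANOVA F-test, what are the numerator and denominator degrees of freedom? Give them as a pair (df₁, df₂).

degrees of freedom = [2, 20]

k = 3 groups, N = 23 total
df = (k−1, N−k) = (3−1, 23−3) = (2, 20)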